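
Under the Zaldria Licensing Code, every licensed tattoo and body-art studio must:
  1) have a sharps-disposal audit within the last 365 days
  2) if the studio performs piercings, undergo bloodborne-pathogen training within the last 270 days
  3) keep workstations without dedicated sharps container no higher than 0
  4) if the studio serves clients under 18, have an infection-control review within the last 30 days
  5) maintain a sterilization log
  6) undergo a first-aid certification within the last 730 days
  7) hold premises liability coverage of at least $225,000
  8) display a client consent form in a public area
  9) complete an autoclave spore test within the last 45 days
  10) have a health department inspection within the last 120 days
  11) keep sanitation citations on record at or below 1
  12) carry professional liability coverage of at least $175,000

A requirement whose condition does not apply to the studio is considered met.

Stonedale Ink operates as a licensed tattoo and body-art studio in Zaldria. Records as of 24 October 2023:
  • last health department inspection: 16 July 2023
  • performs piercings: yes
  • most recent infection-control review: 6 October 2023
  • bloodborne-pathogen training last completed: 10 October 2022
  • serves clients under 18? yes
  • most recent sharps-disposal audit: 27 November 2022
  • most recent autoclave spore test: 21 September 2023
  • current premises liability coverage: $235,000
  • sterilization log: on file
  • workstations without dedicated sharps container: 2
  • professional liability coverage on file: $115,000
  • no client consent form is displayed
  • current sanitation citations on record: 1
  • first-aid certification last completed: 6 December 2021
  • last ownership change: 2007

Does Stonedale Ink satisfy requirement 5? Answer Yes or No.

5. sterilization log present → met

Yes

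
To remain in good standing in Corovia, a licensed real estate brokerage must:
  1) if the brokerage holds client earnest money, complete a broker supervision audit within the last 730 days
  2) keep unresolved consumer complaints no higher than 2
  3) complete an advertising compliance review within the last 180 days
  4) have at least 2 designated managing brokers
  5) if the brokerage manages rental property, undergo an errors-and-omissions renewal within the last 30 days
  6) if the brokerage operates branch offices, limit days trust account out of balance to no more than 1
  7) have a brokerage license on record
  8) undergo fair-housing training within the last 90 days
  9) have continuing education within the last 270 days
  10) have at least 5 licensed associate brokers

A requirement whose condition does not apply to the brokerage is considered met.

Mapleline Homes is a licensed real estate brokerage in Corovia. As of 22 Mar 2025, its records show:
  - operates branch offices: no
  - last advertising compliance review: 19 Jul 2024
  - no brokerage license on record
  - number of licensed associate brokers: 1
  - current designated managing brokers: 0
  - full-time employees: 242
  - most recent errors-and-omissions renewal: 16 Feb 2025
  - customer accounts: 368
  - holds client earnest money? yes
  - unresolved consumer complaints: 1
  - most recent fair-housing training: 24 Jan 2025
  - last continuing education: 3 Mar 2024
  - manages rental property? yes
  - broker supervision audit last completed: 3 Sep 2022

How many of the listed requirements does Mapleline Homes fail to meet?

1. condition 'holds client earnest money' holds; broker supervision audit 931 days ago vs limit 730 → not met
2. unresolved consumer complaints 1 ≤ 2 → met
3. advertising compliance review 246 days ago vs limit 180 → not met
4. designated managing brokers 0 < 2 → not met
5. condition 'manages rental property' holds; errors-and-omissions renewal 34 days ago vs limit 30 → not met
6. condition 'operates branch offices' does not hold → requirement n/a → met
7. brokerage license absent → not met
8. fair-housing training 57 days ago vs limit 90 → met
9. continuing education 384 days ago vs limit 270 → not met
10. licensed associate brokers 1 < 5 → not met
Not met: 7 of 10

7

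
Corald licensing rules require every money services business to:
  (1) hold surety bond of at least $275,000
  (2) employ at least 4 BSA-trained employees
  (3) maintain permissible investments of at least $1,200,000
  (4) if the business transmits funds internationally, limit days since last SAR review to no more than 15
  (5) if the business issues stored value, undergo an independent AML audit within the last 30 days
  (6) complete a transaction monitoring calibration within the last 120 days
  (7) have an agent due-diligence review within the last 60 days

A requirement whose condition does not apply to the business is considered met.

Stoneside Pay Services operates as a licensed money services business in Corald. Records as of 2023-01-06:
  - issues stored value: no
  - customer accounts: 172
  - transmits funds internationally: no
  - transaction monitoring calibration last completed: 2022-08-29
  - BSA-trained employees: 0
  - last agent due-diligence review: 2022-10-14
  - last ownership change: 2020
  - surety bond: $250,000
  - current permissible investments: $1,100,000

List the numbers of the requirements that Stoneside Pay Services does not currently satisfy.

1. surety bond $250,000 < $275,000 → not met
2. BSA-trained employees 0 < 4 → not met
3. permissible investments $1,100,000 < $1,200,000 → not met
4. condition 'transmits funds internationally' does not hold → requirement n/a → met
5. condition 'issues stored value' does not hold → requirement n/a → met
6. transaction monitoring calibration 130 days ago vs limit 120 → not met
7. agent due-diligence review 84 days ago vs limit 60 → not met
Not met: 1, 2, 3, 6, 7

1, 2, 3, 6, 7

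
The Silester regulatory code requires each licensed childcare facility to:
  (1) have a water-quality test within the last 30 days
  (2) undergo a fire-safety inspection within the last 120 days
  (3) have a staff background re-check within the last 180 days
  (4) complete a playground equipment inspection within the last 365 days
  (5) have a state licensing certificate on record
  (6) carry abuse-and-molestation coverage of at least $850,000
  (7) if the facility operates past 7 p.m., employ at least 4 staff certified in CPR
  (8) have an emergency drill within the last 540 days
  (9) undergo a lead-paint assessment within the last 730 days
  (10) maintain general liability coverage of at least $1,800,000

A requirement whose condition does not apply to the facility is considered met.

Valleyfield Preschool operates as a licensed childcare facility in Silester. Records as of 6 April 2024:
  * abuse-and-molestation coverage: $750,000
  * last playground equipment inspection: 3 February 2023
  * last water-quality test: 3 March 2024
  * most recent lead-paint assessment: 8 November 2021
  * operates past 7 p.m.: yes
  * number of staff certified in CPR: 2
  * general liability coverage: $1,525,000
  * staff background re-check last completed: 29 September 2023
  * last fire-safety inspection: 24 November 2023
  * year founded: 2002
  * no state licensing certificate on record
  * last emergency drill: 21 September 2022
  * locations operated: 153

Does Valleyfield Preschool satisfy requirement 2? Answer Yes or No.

2. fire-safety inspection 134 days ago vs limit 120 → not met

No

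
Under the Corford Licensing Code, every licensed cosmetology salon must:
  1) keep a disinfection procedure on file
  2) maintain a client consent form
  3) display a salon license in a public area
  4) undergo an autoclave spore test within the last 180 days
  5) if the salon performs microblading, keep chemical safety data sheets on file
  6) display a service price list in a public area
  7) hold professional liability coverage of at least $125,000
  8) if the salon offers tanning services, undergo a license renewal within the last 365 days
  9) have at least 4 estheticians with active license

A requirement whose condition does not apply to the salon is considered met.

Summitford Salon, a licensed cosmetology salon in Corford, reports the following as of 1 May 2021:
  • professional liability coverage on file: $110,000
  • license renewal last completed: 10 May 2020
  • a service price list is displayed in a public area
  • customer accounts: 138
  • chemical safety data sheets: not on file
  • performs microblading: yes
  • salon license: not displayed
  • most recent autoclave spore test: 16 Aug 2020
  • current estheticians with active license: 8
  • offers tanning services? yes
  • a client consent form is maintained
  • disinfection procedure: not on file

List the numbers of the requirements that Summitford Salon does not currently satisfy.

1. disinfection procedure absent → not met
2. client consent form present → met
3. salon license absent → not met
4. autoclave spore test 258 days ago vs limit 180 → not met
5. condition 'performs microblading' holds; chemical safety data sheets absent → not met
6. service price list present → met
7. professional liability coverage $110,000 < $125,000 → not met
8. condition 'offers tanning services' holds; license renewal 356 days ago vs limit 365 → met
9. estheticians with active license 8 ≥ 4 → met
Not met: 1, 3, 4, 5, 7

1, 3, 4, 5, 7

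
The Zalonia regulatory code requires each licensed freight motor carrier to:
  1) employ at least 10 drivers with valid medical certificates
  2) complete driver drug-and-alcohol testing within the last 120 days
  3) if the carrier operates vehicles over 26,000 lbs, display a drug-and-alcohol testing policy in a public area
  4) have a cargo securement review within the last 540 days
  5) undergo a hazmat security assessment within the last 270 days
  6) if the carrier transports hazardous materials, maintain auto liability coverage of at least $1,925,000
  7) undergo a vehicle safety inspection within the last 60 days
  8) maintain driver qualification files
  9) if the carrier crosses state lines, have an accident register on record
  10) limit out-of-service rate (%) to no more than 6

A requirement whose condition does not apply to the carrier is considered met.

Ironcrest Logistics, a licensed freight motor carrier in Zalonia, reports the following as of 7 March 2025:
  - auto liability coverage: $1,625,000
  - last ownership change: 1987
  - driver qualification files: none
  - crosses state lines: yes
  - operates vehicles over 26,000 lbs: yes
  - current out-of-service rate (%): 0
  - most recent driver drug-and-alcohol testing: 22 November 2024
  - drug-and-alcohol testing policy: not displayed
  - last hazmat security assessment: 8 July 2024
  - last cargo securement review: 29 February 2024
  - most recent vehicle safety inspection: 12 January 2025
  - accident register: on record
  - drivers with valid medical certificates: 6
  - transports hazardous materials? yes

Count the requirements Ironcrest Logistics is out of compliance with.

1. drivers with valid medical certificates 6 < 10 → not met
2. driver drug-and-alcohol testing 105 days ago vs limit 120 → met
3. condition 'operates vehicles over 26,000 lbs' holds; drug-and-alcohol testing policy absent → not met
4. cargo securement review 372 days ago vs limit 540 → met
5. hazmat security assessment 242 days ago vs limit 270 → met
6. condition 'transports hazardous materials' holds; auto liability coverage $1,625,000 < $1,925,000 → not met
7. vehicle safety inspection 54 days ago vs limit 60 → met
8. driver qualification files absent → not met
9. condition 'crosses state lines' holds; accident register present → met
10. out-of-service rate (%) 0 ≤ 6 → met
Not met: 4 of 10

4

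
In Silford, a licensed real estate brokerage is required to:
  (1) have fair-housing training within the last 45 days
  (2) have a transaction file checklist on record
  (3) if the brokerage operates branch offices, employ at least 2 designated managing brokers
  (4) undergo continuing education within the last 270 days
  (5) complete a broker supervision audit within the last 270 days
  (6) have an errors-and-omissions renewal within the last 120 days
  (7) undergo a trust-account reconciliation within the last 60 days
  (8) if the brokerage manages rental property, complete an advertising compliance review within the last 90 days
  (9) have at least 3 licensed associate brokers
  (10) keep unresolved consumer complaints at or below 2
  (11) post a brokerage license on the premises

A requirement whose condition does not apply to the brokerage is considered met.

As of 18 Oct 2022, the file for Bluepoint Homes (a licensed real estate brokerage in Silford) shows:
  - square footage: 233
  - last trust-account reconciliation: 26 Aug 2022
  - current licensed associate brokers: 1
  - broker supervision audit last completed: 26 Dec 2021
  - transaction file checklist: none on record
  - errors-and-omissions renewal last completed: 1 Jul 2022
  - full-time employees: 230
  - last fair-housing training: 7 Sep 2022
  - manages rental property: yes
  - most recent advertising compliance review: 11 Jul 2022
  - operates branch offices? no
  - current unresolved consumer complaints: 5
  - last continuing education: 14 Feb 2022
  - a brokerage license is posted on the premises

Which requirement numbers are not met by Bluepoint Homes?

2, 5, 8, 9, 10

1. fair-housing training 41 days ago vs limit 45 → met
2. transaction file checklist absent → not met
3. condition 'operates branch offices' does not hold → requirement n/a → met
4. continuing education 246 days ago vs limit 270 → met
5. broker supervision audit 296 days ago vs limit 270 → not met
6. errors-and-omissions renewal 109 days ago vs limit 120 → met
7. trust-account reconciliation 53 days ago vs limit 60 → met
8. condition 'manages rental property' holds; advertising compliance review 99 days ago vs limit 90 → not met
9. licensed associate brokers 1 < 3 → not met
10. unresolved consumer complaints 5 > 2 → not met
11. brokerage license present → met
Not met: 2, 5, 8, 9, 10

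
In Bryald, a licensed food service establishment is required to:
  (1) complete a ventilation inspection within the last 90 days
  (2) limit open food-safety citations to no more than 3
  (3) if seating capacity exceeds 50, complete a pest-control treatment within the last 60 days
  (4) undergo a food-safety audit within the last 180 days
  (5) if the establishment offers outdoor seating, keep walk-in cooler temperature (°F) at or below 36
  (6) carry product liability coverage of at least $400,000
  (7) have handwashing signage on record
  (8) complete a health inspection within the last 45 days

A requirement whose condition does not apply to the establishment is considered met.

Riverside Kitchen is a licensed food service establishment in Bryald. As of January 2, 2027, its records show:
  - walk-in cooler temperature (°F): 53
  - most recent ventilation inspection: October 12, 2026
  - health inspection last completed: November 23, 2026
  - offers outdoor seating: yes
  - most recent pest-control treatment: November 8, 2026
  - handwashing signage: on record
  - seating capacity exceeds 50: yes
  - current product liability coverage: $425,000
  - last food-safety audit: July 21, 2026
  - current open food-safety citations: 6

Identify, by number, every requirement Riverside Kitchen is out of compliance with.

2, 5

1. ventilation inspection 82 days ago vs limit 90 → met
2. open food-safety citations 6 > 3 → not met
3. condition 'seating capacity exceeds 50' holds; pest-control treatment 55 days ago vs limit 60 → met
4. food-safety audit 165 days ago vs limit 180 → met
5. condition 'offers outdoor seating' holds; walk-in cooler temperature (°F) 53 > 36 → not met
6. product liability coverage $425,000 ≥ $400,000 → met
7. handwashing signage present → met
8. health inspection 40 days ago vs limit 45 → met
Not met: 2, 5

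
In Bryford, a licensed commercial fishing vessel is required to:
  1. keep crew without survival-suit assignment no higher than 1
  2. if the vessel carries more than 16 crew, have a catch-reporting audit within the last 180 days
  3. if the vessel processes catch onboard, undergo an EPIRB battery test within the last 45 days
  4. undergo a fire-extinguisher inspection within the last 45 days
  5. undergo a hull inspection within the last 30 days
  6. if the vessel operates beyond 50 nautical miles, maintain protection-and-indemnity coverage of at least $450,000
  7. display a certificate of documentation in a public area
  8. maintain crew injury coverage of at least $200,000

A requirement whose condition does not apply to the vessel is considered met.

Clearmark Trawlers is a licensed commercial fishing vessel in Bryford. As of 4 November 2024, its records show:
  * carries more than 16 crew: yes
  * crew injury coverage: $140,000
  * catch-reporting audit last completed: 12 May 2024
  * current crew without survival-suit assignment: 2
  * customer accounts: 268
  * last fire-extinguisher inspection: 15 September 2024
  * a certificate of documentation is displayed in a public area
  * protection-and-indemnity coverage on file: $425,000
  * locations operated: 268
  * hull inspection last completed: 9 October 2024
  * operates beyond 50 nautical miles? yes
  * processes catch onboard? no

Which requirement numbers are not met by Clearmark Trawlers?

1, 4, 6, 8

1. crew without survival-suit assignment 2 > 1 → not met
2. condition 'carries more than 16 crew' holds; catch-reporting audit 176 days ago vs limit 180 → met
3. condition 'processes catch onboard' does not hold → requirement n/a → met
4. fire-extinguisher inspection 50 days ago vs limit 45 → not met
5. hull inspection 26 days ago vs limit 30 → met
6. condition 'operates beyond 50 nautical miles' holds; protection-and-indemnity coverage $425,000 < $450,000 → not met
7. certificate of documentation present → met
8. crew injury coverage $140,000 < $200,000 → not met
Not met: 1, 4, 6, 8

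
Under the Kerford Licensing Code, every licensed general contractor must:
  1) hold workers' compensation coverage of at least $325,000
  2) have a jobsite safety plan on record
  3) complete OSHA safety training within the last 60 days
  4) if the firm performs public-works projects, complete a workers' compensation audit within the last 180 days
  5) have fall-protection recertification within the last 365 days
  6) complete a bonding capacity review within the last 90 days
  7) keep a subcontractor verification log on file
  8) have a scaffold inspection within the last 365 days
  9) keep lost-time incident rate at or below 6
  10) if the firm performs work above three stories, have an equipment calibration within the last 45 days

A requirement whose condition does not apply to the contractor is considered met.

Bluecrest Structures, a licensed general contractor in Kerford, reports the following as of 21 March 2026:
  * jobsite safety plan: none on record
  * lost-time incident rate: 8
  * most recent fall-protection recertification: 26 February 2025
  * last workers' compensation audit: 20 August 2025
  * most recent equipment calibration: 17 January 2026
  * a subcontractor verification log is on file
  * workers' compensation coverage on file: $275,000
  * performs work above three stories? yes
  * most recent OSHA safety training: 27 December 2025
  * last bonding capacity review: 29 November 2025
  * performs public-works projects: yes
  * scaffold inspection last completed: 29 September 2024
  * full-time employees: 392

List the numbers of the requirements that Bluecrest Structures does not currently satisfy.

1, 2, 3, 4, 5, 6, 8, 9, 10

1. workers' compensation coverage $275,000 < $325,000 → not met
2. jobsite safety plan absent → not met
3. OSHA safety training 84 days ago vs limit 60 → not met
4. condition 'performs public-works projects' holds; workers' compensation audit 213 days ago vs limit 180 → not met
5. fall-protection recertification 388 days ago vs limit 365 → not met
6. bonding capacity review 112 days ago vs limit 90 → not met
7. subcontractor verification log present → met
8. scaffold inspection 538 days ago vs limit 365 → not met
9. lost-time incident rate 8 > 6 → not met
10. condition 'performs work above three stories' holds; equipment calibration 63 days ago vs limit 45 → not met
Not met: 1, 2, 3, 4, 5, 6, 8, 9, 10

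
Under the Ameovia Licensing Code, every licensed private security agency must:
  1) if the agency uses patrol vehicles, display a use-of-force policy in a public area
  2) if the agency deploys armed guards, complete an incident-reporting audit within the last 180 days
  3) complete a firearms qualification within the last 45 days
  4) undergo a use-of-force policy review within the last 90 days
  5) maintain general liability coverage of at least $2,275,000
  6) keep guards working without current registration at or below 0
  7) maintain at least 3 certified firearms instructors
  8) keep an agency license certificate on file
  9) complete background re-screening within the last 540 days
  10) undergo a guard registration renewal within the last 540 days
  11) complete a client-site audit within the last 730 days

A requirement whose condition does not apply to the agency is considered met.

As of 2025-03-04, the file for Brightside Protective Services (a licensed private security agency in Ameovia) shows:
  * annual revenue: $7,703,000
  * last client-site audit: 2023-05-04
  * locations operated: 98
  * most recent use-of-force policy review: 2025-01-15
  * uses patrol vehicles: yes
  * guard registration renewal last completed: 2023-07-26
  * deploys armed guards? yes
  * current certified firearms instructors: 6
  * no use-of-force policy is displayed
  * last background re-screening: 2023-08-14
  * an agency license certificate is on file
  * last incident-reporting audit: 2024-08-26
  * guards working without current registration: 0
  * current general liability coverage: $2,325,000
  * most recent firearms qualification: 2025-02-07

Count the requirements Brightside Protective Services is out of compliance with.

1. condition 'uses patrol vehicles' holds; use-of-force policy absent → not met
2. condition 'deploys armed guards' holds; incident-reporting audit 190 days ago vs limit 180 → not met
3. firearms qualification 25 days ago vs limit 45 → met
4. use-of-force policy review 48 days ago vs limit 90 → met
5. general liability coverage $2,325,000 ≥ $2,275,000 → met
6. guards working without current registration 0 ≤ 0 → met
7. certified firearms instructors 6 ≥ 3 → met
8. agency license certificate present → met
9. background re-screening 568 days ago vs limit 540 → not met
10. guard registration renewal 587 days ago vs limit 540 → not met
11. client-site audit 670 days ago vs limit 730 → met
Not met: 4 of 11

4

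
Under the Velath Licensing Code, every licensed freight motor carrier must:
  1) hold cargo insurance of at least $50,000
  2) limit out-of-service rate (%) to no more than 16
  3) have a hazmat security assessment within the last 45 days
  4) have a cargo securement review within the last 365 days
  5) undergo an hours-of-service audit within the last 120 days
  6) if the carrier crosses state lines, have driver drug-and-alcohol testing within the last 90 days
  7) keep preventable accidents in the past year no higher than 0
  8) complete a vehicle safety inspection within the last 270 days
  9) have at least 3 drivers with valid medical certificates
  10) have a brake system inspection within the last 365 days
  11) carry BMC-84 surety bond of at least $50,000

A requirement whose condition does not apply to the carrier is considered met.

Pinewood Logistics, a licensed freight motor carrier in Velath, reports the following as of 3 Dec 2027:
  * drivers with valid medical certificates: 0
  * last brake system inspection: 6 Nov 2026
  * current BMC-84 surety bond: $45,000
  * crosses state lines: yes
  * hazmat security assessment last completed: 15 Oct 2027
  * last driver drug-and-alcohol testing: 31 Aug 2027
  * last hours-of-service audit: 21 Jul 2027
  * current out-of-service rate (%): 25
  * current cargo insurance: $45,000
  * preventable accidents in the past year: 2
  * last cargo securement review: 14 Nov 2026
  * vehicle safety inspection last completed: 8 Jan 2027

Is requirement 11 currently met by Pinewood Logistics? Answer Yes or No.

No

11. BMC-84 surety bond $45,000 < $50,000 → not met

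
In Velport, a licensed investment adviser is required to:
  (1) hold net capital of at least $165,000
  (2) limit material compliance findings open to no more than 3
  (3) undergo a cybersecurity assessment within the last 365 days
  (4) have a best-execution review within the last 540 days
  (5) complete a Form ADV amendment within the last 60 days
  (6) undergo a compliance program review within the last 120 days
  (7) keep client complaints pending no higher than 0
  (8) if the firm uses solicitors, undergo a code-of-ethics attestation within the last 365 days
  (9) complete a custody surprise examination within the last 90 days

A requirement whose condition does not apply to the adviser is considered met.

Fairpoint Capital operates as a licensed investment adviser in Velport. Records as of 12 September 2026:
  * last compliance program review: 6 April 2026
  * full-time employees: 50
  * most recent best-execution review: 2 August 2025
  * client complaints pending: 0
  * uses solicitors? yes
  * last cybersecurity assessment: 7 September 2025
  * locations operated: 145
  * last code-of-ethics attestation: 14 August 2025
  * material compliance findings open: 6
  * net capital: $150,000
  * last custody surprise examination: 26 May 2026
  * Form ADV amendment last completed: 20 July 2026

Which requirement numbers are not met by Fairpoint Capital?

1, 2, 3, 6, 8, 9

1. net capital $150,000 < $165,000 → not met
2. material compliance findings open 6 > 3 → not met
3. cybersecurity assessment 370 days ago vs limit 365 → not met
4. best-execution review 406 days ago vs limit 540 → met
5. Form ADV amendment 54 days ago vs limit 60 → met
6. compliance program review 159 days ago vs limit 120 → not met
7. client complaints pending 0 ≤ 0 → met
8. condition 'uses solicitors' holds; code-of-ethics attestation 394 days ago vs limit 365 → not met
9. custody surprise examination 109 days ago vs limit 90 → not met
Not met: 1, 2, 3, 6, 8, 9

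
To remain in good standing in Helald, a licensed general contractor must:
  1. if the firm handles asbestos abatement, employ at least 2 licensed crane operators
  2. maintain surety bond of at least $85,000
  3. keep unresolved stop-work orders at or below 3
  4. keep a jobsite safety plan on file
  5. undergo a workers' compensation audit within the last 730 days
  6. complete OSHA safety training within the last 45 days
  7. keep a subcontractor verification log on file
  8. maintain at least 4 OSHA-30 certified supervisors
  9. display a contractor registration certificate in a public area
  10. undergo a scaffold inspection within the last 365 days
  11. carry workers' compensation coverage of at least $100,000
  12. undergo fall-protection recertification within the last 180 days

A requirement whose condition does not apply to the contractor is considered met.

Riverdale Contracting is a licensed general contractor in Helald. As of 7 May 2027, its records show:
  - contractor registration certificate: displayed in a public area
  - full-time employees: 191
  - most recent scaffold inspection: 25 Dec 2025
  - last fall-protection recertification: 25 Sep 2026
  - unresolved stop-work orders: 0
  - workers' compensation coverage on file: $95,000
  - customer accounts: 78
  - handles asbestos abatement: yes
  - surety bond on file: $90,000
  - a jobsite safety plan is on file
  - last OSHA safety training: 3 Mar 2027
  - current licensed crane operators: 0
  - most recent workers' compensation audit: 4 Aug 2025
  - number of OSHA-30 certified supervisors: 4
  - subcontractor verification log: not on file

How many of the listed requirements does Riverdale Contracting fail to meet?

6

1. condition 'handles asbestos abatement' holds; licensed crane operators 0 < 2 → not met
2. surety bond $90,000 ≥ $85,000 → met
3. unresolved stop-work orders 0 ≤ 3 → met
4. jobsite safety plan present → met
5. workers' compensation audit 641 days ago vs limit 730 → met
6. OSHA safety training 65 days ago vs limit 45 → not met
7. subcontractor verification log absent → not met
8. OSHA-30 certified supervisors 4 ≥ 4 → met
9. contractor registration certificate present → met
10. scaffold inspection 498 days ago vs limit 365 → not met
11. workers' compensation coverage $95,000 < $100,000 → not met
12. fall-protection recertification 224 days ago vs limit 180 → not met
Not met: 6 of 12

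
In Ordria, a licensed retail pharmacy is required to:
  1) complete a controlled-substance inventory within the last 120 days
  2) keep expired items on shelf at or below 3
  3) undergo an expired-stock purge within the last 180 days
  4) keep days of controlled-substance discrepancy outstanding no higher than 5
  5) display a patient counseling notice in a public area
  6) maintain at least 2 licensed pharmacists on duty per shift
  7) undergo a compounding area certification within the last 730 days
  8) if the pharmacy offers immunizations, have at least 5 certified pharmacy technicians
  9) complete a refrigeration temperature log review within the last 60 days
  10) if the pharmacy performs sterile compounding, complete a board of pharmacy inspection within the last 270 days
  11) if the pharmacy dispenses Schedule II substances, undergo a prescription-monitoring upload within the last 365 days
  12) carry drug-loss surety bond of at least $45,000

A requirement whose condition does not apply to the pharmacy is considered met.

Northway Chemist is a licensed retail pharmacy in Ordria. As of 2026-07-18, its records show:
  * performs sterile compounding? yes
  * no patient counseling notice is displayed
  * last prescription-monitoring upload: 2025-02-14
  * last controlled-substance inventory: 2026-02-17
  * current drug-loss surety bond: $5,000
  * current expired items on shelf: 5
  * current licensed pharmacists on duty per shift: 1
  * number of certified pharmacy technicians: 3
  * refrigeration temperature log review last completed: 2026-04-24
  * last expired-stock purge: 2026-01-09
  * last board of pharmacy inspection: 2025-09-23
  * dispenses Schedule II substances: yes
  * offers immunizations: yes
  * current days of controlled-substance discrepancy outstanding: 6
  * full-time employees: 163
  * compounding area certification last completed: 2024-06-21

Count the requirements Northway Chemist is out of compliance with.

12

1. controlled-substance inventory 151 days ago vs limit 120 → not met
2. expired items on shelf 5 > 3 → not met
3. expired-stock purge 190 days ago vs limit 180 → not met
4. days of controlled-substance discrepancy outstanding 6 > 5 → not met
5. patient counseling notice absent → not met
6. licensed pharmacists on duty per shift 1 < 2 → not met
7. compounding area certification 757 days ago vs limit 730 → not met
8. condition 'offers immunizations' holds; certified pharmacy technicians 3 < 5 → not met
9. refrigeration temperature log review 85 days ago vs limit 60 → not met
10. condition 'performs sterile compounding' holds; board of pharmacy inspection 298 days ago vs limit 270 → not met
11. condition 'dispenses Schedule II substances' holds; prescription-monitoring upload 519 days ago vs limit 365 → not met
12. drug-loss surety bond $5,000 < $45,000 → not met
Not met: 12 of 12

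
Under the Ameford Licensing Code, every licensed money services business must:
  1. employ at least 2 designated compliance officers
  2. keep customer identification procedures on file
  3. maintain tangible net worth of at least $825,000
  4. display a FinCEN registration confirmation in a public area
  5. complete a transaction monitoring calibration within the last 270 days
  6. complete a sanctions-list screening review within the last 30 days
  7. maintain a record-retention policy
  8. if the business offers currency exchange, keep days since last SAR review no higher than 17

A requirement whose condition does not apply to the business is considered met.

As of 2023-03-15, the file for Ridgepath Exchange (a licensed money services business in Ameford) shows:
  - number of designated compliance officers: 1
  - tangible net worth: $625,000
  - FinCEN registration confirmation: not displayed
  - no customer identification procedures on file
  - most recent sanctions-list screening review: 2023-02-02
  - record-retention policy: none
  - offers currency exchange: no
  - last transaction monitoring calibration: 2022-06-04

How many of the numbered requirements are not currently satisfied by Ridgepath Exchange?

7

1. designated compliance officers 1 < 2 → not met
2. customer identification procedures absent → not met
3. tangible net worth $625,000 < $825,000 → not met
4. FinCEN registration confirmation absent → not met
5. transaction monitoring calibration 284 days ago vs limit 270 → not met
6. sanctions-list screening review 41 days ago vs limit 30 → not met
7. record-retention policy absent → not met
8. condition 'offers currency exchange' does not hold → requirement n/a → met
Not met: 7 of 8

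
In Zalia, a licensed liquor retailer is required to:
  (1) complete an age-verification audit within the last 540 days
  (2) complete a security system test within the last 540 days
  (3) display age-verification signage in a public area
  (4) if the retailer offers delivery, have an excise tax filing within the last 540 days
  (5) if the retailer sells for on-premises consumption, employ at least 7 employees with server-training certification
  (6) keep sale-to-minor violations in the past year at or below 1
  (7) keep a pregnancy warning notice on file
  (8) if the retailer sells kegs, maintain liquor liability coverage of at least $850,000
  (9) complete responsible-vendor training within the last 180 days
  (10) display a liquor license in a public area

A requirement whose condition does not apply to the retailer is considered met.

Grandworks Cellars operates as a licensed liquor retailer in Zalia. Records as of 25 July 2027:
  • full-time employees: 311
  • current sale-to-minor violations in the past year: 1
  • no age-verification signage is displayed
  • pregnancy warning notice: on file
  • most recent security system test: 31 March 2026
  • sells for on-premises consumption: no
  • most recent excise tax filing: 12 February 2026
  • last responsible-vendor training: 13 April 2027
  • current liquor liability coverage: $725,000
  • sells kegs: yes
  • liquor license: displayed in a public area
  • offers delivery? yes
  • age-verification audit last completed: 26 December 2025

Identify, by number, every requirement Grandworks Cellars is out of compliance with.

1, 3, 8

1. age-verification audit 576 days ago vs limit 540 → not met
2. security system test 481 days ago vs limit 540 → met
3. age-verification signage absent → not met
4. condition 'offers delivery' holds; excise tax filing 528 days ago vs limit 540 → met
5. condition 'sells for on-premises consumption' does not hold → requirement n/a → met
6. sale-to-minor violations in the past year 1 ≤ 1 → met
7. pregnancy warning notice present → met
8. condition 'sells kegs' holds; liquor liability coverage $725,000 < $850,000 → not met
9. responsible-vendor training 103 days ago vs limit 180 → met
10. liquor license present → met
Not met: 1, 3, 8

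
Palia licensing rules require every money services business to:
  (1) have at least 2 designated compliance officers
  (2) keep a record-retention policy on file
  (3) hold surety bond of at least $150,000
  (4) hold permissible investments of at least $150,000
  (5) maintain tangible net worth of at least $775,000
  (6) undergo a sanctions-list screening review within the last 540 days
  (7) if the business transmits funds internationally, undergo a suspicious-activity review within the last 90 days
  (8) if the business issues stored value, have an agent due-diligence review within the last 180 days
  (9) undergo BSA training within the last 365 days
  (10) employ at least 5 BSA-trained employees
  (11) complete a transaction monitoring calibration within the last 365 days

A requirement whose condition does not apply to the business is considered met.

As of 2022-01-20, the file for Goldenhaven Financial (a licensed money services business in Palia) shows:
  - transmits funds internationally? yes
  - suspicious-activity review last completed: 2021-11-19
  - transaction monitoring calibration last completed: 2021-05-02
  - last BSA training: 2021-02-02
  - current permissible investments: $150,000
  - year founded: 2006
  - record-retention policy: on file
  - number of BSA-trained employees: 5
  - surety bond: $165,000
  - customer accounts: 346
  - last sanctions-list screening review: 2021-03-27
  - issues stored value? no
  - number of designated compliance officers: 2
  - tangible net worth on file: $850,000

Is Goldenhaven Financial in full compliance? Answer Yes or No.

1. designated compliance officers 2 ≥ 2 → met
2. record-retention policy present → met
3. surety bond $165,000 ≥ $150,000 → met
4. permissible investments $150,000 ≥ $150,000 → met
5. tangible net worth $850,000 ≥ $775,000 → met
6. sanctions-list screening review 299 days ago vs limit 540 → met
7. condition 'transmits funds internationally' holds; suspicious-activity review 62 days ago vs limit 90 → met
8. condition 'issues stored value' does not hold → requirement n/a → met
9. BSA training 352 days ago vs limit 365 → met
10. BSA-trained employees 5 ≥ 5 → met
11. transaction monitoring calibration 263 days ago vs limit 365 → met
All met.

Yes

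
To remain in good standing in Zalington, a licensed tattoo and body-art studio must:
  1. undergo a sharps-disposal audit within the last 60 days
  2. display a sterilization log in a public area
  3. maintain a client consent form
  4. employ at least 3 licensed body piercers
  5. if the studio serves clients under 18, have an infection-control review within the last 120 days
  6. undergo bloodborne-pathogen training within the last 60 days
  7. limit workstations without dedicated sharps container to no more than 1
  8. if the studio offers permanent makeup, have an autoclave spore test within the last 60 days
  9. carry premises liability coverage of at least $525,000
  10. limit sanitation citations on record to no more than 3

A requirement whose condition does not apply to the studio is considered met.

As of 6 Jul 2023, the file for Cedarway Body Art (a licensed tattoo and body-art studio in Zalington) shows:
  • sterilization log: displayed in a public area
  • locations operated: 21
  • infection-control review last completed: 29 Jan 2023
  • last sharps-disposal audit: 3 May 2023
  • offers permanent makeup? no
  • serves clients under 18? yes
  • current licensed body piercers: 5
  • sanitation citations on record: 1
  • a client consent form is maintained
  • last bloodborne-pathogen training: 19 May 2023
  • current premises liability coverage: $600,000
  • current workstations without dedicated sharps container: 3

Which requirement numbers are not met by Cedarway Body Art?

1. sharps-disposal audit 64 days ago vs limit 60 → not met
2. sterilization log present → met
3. client consent form present → met
4. licensed body piercers 5 ≥ 3 → met
5. condition 'serves clients under 18' holds; infection-control review 158 days ago vs limit 120 → not met
6. bloodborne-pathogen training 48 days ago vs limit 60 → met
7. workstations without dedicated sharps container 3 > 1 → not met
8. condition 'offers permanent makeup' does not hold → requirement n/a → met
9. premises liability coverage $600,000 ≥ $525,000 → met
10. sanitation citations on record 1 ≤ 3 → met
Not met: 1, 5, 7

1, 5, 7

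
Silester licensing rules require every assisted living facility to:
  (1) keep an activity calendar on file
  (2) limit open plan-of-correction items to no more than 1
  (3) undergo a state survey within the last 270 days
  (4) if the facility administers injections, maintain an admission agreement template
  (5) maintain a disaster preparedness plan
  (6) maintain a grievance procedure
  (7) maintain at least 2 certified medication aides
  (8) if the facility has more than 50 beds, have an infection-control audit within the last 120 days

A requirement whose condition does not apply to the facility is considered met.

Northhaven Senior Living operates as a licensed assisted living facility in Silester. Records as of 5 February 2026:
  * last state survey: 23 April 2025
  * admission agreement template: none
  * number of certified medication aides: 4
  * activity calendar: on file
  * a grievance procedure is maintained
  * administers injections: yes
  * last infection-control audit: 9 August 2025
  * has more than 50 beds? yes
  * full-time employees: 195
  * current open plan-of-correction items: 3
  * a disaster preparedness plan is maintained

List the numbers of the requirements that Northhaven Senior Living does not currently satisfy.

2, 3, 4, 8

1. activity calendar present → met
2. open plan-of-correction items 3 > 1 → not met
3. state survey 288 days ago vs limit 270 → not met
4. condition 'administers injections' holds; admission agreement template absent → not met
5. disaster preparedness plan present → met
6. grievance procedure present → met
7. certified medication aides 4 ≥ 2 → met
8. condition 'has more than 50 beds' holds; infection-control audit 180 days ago vs limit 120 → not met
Not met: 2, 3, 4, 8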